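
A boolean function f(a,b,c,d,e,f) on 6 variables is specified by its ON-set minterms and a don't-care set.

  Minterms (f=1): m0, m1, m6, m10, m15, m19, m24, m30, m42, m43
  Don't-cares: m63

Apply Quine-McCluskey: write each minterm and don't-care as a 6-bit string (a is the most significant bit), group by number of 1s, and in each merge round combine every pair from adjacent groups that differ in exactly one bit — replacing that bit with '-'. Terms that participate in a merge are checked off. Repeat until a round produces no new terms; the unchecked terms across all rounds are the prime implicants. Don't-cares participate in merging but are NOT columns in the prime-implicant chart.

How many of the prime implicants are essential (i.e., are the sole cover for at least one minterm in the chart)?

Round 0: 000000✓ 000001✓ 000110 001010✓ 001111 010011 011000 011110 101010✓ 101011✓ 111111
Round 1: -01010 00000- 10101-
PIs = {-01010, 00000-, 000110, 001111, 010011, 011000, 011110, 10101-, 111111}
Coverage chart:
  m0: 00000- ←essential
  m1: 00000- ←essential
  m6: 000110 ←essential
  m10: -01010 ←essential
  m15: 001111 ←essential
  m19: 010011 ←essential
  m24: 011000 ←essential
  m30: 011110 ←essential
  m42: -01010,10101-
  m43: 10101- ←essential
Essential: -01010, 00000-, 000110, 001111, 010011, 011000, 011110, 10101-

8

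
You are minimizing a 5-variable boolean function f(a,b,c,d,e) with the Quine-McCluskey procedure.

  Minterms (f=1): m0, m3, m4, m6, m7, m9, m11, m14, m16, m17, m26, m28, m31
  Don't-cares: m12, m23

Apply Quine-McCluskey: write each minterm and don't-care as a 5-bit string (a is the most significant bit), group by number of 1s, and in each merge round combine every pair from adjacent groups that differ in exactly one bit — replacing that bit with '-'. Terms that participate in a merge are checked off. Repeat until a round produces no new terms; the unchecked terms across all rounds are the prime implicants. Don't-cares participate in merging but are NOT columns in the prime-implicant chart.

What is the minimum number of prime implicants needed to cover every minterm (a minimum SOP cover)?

Round 0: 00000✓ 00011✓ 00100✓ 00110✓ 00111✓ 01001✓ 01011✓ 01100✓ 01110✓ 10000✓ 10001✓ 10111✓ 11010 11100✓ 11111✓
Round 1: -0000 -0111 -1100 0-011 0-100✓ 0-110✓ 00-00 00-11 001-0✓ 0011- 010-1 011-0✓ 1-111 1000-
Round 2: 0-1-0
PIs = {-0000, -0111, -1100, 0-011, 0-1-0, 00-00, 00-11, 0011-, 010-1, 1-111, 1000-, 11010}
Coverage chart:
  m0: -0000,00-00
  m3: 0-011,00-11
  m4: 0-1-0,00-00
  m6: 0-1-0,0011-
  m7: -0111,00-11,0011-
  m9: 010-1 ←essential
  m11: 0-011,010-1
  m14: 0-1-0 ←essential
  m16: -0000,1000-
  m17: 1000- ←essential
  m26: 11010 ←essential
  m28: -1100 ←essential
  m31: 1-111 ←essential
Essential: -1100, 0-1-0, 010-1, 1-111, 1000-, 11010
Petrick residual → -0000, 00-11
Min cover (8 terms): b'c'd'e' + bcd'e' + a'ce' + a'b'de + a'bc'e + acde + ab'c'd' + abc'de'

8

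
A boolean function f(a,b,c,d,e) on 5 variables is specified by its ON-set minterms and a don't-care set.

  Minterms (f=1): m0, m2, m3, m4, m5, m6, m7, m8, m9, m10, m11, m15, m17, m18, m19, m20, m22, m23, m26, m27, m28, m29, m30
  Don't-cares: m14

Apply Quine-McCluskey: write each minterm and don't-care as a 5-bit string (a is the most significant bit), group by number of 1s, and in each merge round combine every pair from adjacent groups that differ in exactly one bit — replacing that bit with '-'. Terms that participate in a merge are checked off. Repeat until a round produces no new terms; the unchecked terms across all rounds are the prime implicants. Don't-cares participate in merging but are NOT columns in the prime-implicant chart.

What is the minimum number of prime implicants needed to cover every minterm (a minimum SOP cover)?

[col 0] 00000*, 00010*, 00011*, 00100*, 00101*, 00110*, 00111*, 01000*, 01001*, 01010*, 01011*, 01110*, 01111*, 10001*, 10010*, 10011*, 10100*, 10110*, 10111*, 11010*, 11011*, 11100*, 11101*, 11110*
[col 1] -0010*, -0011*, -0100*, -0110*, -0111*, -1010*, -1011*, -1110*, 0-000*, 0-010*, 0-011*, 0-110*, 0-111*, 00-00*, 00-10*, 00-11*, 000-0*, 0001-*, 001-0*, 001-1*, 0010-*, 0011-*, 01-10*, 01-11*, 010-0*, 010-1*, 0100-*, 0101-*, 0111-*, 1-010*, 1-011*, 1-100*, 1-110*, 10-10*, 10-11*, 100-1, 1001-*, 101-0*, 1011-*, 11-10*, 1101-*, 111-0*, 1110-
[col 2] --010*, --011*, --110*, -0-10*, -0-11*, -001-*, -01-0, -011-*, -1-10*, -101-*, 0--10*, 0--11*, 0-0-0, 0-01-*, 0-11-*, 00--0, 00-1-*, 001--, 01-1-*, 010--, 1--10*, 1-01-*, 1-1-0, 10-1-*
[col 3] ---10, --01-, -0-1-, 0--1-
Prime implicants: ---10, --01-, -0-1-, -01-0, 0--1-, 0-0-0, 00--0, 001--, 010--, 1-1-0, 100-1, 1110-
PI chart (minterm → PIs covering it):
  0 | 0-0-0,00--0
  2 | ---10,--01-,-0-1-,0--1-,0-0-0,00--0
  3 | --01-,-0-1-,0--1-
  4 | -01-0,00--0,001--
  5 | 001--  (sole → essential)
  6 | ---10,-0-1-,-01-0,0--1-,00--0,001--
  7 | -0-1-,0--1-,001--
  8 | 0-0-0,010--
  9 | 010--  (sole → essential)
  10 | ---10,--01-,0--1-,0-0-0,010--
  11 | --01-,0--1-,010--
  15 | 0--1-  (sole → essential)
  17 | 100-1  (sole → essential)
  18 | ---10,--01-,-0-1-
  19 | --01-,-0-1-,100-1
  20 | -01-0,1-1-0
  22 | ---10,-0-1-,-01-0,1-1-0
  23 | -0-1-  (sole → essential)
  26 | ---10,--01-
  27 | --01-  (sole → essential)
  28 | 1-1-0,1110-
  29 | 1110-  (sole → essential)
  30 | ---10,1-1-0
Essential prime implicants: --01-, -0-1-, 0--1-, 001--, 010--, 100-1, 1110-
Petrick residual → 0-0-0, 1-1-0
Minimum SOP uses 9 PIs: c'd + b'd + a'd + a'c'e' + a'b'c + a'bc' + ace' + ab'c'e + abcd'

9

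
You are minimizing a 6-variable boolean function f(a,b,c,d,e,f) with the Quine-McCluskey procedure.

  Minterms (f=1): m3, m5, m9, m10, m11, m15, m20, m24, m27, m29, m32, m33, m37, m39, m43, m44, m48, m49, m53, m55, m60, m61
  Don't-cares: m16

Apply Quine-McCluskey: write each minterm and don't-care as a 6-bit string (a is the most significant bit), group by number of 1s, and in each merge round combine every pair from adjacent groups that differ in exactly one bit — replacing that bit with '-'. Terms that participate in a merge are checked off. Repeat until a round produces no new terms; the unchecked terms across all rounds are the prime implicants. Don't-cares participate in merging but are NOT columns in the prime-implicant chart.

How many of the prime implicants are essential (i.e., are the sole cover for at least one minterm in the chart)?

size-2^0 implicants → 000011(✓)  000101(✓)  001001(✓)  001010(✓)  001011(✓)  001111(✓)  010000(✓)  010100(✓)  011000(✓)  011011(✓)  011101(✓)  100000(✓)  100001(✓)  100101(✓)  100111(✓)  101011(✓)  101100(✓)  110000(✓)  110001(✓)  110101(✓)  110111(✓)  111100(✓)  111101(✓)
size-2^1 implicants → -00101  -01011  -10000  -11101  0-1011  00-011  001-11  0010-1  00101-  01-000  010-00  1-0000(✓)  1-0001(✓)  1-0101(✓)  1-0111(✓)  1-1100  100-01(✓)  10000-(✓)  1001-1(✓)  11-101  110-01(✓)  11000-(✓)  1101-1(✓)  11110-
size-2^2 implicants → 1-0-01  1-000-  1-01-1
Unchecked terms (primes): -00101, -01011, -10000, -11101, 0-1011, 00-011, 001-11, 0010-1, 00101-, 01-000, 010-00, 1-0-01, 1-000-, 1-01-1, 1-1100, 11-101, 11110-
Minterm coverage:
  m3 ⊆ 00-011 [E]
  m5 ⊆ -00101 [E]
  m9 ⊆ 0010-1 [E]
  m10 ⊆ 00101- [E]
  m11 ⊆ -01011,0-1011,00-011,001-11,0010-1,00101-
  m15 ⊆ 001-11 [E]
  m20 ⊆ 010-00 [E]
  m24 ⊆ 01-000 [E]
  m27 ⊆ 0-1011 [E]
  m29 ⊆ -11101 [E]
  m32 ⊆ 1-000- [E]
  m33 ⊆ 1-0-01,1-000-
  m37 ⊆ -00101,1-0-01,1-01-1
  m39 ⊆ 1-01-1 [E]
  m43 ⊆ -01011 [E]
  m44 ⊆ 1-1100 [E]
  m48 ⊆ -10000,1-000-
  m49 ⊆ 1-0-01,1-000-
  m53 ⊆ 1-0-01,1-01-1,11-101
  m55 ⊆ 1-01-1 [E]
  m60 ⊆ 1-1100,11110-
  m61 ⊆ -11101,11-101,11110-
E = {-00101, -01011, -11101, 0-1011, 00-011, 001-11, 0010-1, 00101-, 01-000, 010-00, 1-000-, 1-01-1, 1-1100}

13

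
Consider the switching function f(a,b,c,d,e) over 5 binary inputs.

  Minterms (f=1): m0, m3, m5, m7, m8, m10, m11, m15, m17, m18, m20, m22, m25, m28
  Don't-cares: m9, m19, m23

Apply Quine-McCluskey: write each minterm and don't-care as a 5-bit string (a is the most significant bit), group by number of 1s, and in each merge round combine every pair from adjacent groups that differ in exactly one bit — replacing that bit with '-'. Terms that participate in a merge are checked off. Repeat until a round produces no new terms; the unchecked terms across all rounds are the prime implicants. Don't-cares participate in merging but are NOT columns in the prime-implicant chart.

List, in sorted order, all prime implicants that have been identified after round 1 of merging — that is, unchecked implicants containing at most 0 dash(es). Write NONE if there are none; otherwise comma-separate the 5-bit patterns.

NONE

size-2^0 implicants → 00000(✓)  00011(✓)  00101(✓)  00111(✓)  01000(✓)  01001(✓)  01010(✓)  01011(✓)  01111(✓)  10001(✓)  10010(✓)  10011(✓)  10100(✓)  10110(✓)  10111(✓)  11001(✓)  11100(✓)
size-2^1 implicants → -0011(✓)  -0111(✓)  -1001  0-000  0-011(✓)  0-111(✓)  00-11(✓)  001-1  01-11(✓)  010-0(✓)  010-1(✓)  0100-(✓)  0101-(✓)  1-001  1-100  10-10(✓)  10-11(✓)  100-1  1001-(✓)  101-0  1011-(✓)
size-2^2 implicants → -0-11  0--11  010--  10-1-
Unchecked terms (primes): -0-11, -1001, 0--11, 0-000, 001-1, 010--, 1-001, 1-100, 10-1-, 100-1, 101-0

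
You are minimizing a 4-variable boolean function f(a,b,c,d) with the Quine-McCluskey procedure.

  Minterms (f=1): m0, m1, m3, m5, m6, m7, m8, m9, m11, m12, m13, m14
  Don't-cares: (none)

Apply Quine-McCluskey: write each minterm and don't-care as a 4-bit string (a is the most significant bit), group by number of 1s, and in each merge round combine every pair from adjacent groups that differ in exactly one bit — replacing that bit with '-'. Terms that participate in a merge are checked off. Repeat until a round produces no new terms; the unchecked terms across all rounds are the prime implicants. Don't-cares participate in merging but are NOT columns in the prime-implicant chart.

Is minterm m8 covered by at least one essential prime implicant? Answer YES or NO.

YES

size-2^0 implicants → 0000(✓)  0001(✓)  0011(✓)  0101(✓)  0110(✓)  0111(✓)  1000(✓)  1001(✓)  1011(✓)  1100(✓)  1101(✓)  1110(✓)
size-2^1 implicants → -000(✓)  -001(✓)  -011(✓)  -101(✓)  -110  0-01(✓)  0-11(✓)  00-1(✓)  000-(✓)  01-1(✓)  011-  1-00(✓)  1-01(✓)  10-1(✓)  100-(✓)  11-0  110-(✓)
size-2^2 implicants → --01  -0-1  -00-  0--1  1-0-
Unchecked terms (primes): --01, -0-1, -00-, -110, 0--1, 011-, 1-0-, 11-0
Minterm coverage:
  m0 ⊆ -00- [E]
  m1 ⊆ --01,-0-1,-00-,0--1
  m3 ⊆ -0-1,0--1
  m5 ⊆ --01,0--1
  m6 ⊆ -110,011-
  m7 ⊆ 0--1,011-
  m8 ⊆ -00-,1-0-
  m9 ⊆ --01,-0-1,-00-,1-0-
  m11 ⊆ -0-1 [E]
  m12 ⊆ 1-0-,11-0
  m13 ⊆ --01,1-0-
  m14 ⊆ -110,11-0
E = {-0-1, -00-}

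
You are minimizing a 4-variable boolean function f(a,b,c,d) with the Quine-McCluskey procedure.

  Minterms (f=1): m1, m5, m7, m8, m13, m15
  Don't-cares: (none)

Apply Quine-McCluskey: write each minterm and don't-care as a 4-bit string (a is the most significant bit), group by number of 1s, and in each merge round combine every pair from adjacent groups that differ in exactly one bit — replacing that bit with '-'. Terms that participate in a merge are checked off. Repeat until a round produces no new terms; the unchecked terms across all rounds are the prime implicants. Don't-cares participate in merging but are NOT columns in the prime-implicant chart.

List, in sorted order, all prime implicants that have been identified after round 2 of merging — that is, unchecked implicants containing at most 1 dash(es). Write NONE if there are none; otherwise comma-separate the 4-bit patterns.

0-01, 1000

Round 0: 0001✓ 0101✓ 0111✓ 1000 1101✓ 1111✓
Round 1: -101✓ -111✓ 0-01 01-1✓ 11-1✓
Round 2: -1-1
PIs = {-1-1, 0-01, 1000}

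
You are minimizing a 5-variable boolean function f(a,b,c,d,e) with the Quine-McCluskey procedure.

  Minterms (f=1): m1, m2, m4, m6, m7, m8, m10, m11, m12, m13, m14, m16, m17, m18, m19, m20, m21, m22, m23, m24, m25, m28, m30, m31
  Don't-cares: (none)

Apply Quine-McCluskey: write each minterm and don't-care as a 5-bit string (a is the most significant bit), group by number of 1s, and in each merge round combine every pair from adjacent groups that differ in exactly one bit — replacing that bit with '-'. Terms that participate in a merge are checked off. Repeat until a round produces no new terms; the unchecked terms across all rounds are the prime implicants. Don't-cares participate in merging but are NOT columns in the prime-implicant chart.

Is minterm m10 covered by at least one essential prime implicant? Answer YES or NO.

Round 0: 00001✓ 00010✓ 00100✓ 00110✓ 00111✓ 01000✓ 01010✓ 01011✓ 01100✓ 01101✓ 01110✓ 10000✓ 10001✓ 10010✓ 10011✓ 10100✓ 10101✓ 10110✓ 10111✓ 11000✓ 11001✓ 11100✓ 11110✓ 11111✓
Round 1: -0001 -0010✓ -0100✓ -0110✓ -0111✓ -1000✓ -1100✓ -1110✓ 0-010✓ 0-100✓ 0-110✓ 00-10✓ 001-0✓ 0011-✓ 01-00✓ 01-10✓ 010-0✓ 0101- 011-0✓ 0110- 1-000✓ 1-001✓ 1-100✓ 1-110✓ 1-111✓ 10-00✓ 10-01✓ 10-10✓ 10-11✓ 100-0✓ 100-1✓ 1000-✓ 1001-✓ 101-0✓ 101-1✓ 1010-✓ 1011-✓ 11-00✓ 1100-✓ 111-0✓ 1111-✓
Round 2: --100✓ --110✓ -0-10 -01-0✓ -011- -1-00 -11-0✓ 0--10 0-1-0✓ 01--0 1--00 1-00- 1-1-0✓ 1-11- 10--0✓ 10--1✓ 10-0-✓ 10-1-✓ 100--✓ 101--✓
Round 3: --1-0 10---
PIs = {--1-0, -0-10, -0001, -011-, -1-00, 0--10, 01--0, 0101-, 0110-, 1--00, 1-00-, 1-11-, 10---}
Coverage chart:
  m1: -0001 ←essential
  m2: -0-10,0--10
  m4: --1-0 ←essential
  m6: --1-0,-0-10,-011-,0--10
  m7: -011- ←essential
  m8: -1-00,01--0
  m10: 0--10,01--0,0101-
  m11: 0101- ←essential
  m12: --1-0,-1-00,01--0,0110-
  m13: 0110- ←essential
  m14: --1-0,0--10,01--0
  m16: 1--00,1-00-,10---
  m17: -0001,1-00-,10---
  m18: -0-10,10---
  m19: 10--- ←essential
  m20: --1-0,1--00,10---
  m21: 10--- ←essential
  m22: --1-0,-0-10,-011-,1-11-,10---
  m23: -011-,1-11-,10---
  m24: -1-00,1--00,1-00-
  m25: 1-00- ←essential
  m28: --1-0,-1-00,1--00
  m30: --1-0,1-11-
  m31: 1-11- ←essential
Essential: --1-0, -0001, -011-, 0101-, 0110-, 1-00-, 1-11-, 10---

YES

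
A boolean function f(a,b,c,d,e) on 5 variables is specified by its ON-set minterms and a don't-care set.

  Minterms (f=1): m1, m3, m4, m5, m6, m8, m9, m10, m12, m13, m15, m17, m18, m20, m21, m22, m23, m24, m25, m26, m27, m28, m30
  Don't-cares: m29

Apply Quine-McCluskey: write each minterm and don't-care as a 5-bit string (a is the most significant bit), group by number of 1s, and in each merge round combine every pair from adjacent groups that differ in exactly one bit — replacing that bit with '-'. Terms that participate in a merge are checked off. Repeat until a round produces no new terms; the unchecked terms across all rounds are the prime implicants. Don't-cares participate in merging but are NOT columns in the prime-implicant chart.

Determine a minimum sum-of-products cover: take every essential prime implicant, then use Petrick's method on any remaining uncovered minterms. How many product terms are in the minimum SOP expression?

9

[col 0] 00001*, 00011*, 00100*, 00101*, 00110*, 01000*, 01001*, 01010*, 01100*, 01101*, 01111*, 10001*, 10010*, 10100*, 10101*, 10110*, 10111*, 11000*, 11001*, 11010*, 11011*, 11100*, 11101*, 11110*
[col 1] -0001*, -0100*, -0101*, -0110*, -1000*, -1001*, -1010*, -1100*, -1101*, 0-001*, 0-100*, 0-101*, 00-01*, 000-1, 001-0*, 0010-*, 01-00*, 01-01*, 010-0*, 0100-*, 011-1, 0110-*, 1-001*, 1-010*, 1-100*, 1-101*, 1-110*, 10-01*, 10-10*, 101-0*, 101-1*, 1010-*, 1011-*, 11-00*, 11-01*, 11-10*, 110-0*, 110-1*, 1100-*, 1101-*, 111-0*, 1110-*
[col 2] --001*, --100*, --101*, -0-01*, -01-0, -010-*, -1-00*, -1-01*, -10-0, -100-*, -110-*, 0--01*, 0-10-*, 01-0-*, 1--01*, 1--10, 1-1-0, 1-10-*, 101--, 11--0, 11-0-*, 110--
[col 3] ---01, --10-, -1-0-
Prime implicants: ---01, --10-, -01-0, -1-0-, -10-0, 000-1, 011-1, 1--10, 1-1-0, 101--, 11--0, 110--
PI chart (minterm → PIs covering it):
  1 | ---01,000-1
  3 | 000-1  (sole → essential)
  4 | --10-,-01-0
  5 | ---01,--10-
  6 | -01-0  (sole → essential)
  8 | -1-0-,-10-0
  9 | ---01,-1-0-
  10 | -10-0  (sole → essential)
  12 | --10-,-1-0-
  13 | ---01,--10-,-1-0-,011-1
  15 | 011-1  (sole → essential)
  17 | ---01  (sole → essential)
  18 | 1--10  (sole → essential)
  20 | --10-,-01-0,1-1-0,101--
  21 | ---01,--10-,101--
  22 | -01-0,1--10,1-1-0,101--
  23 | 101--  (sole → essential)
  24 | -1-0-,-10-0,11--0,110--
  25 | ---01,-1-0-,110--
  26 | -10-0,1--10,11--0,110--
  27 | 110--  (sole → essential)
  28 | --10-,-1-0-,1-1-0,11--0
  30 | 1--10,1-1-0,11--0
Essential prime implicants: ---01, -01-0, -10-0, 000-1, 011-1, 1--10, 101--, 110--
Petrick residual → --10-
Minimum SOP uses 9 PIs: d'e + cd' + b'ce' + bc'e' + a'b'c'e + a'bce + ade' + ab'c + abc'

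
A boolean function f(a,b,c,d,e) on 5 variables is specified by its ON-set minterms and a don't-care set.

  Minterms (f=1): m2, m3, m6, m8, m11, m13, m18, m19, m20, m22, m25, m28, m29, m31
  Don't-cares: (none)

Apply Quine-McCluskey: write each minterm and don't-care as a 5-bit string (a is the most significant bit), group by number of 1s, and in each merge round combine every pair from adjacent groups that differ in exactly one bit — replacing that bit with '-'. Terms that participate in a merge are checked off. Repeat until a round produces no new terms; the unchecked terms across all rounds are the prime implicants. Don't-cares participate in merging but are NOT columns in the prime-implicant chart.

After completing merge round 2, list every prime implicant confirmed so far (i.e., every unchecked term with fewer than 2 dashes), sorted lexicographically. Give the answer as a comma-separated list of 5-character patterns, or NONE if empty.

Round 0: 00010✓ 00011✓ 00110✓ 01000 01011✓ 01101✓ 10010✓ 10011✓ 10100✓ 10110✓ 11001✓ 11100✓ 11101✓ 11111✓
Round 1: -0010✓ -0011✓ -0110✓ -1101 0-011 00-10✓ 0001-✓ 1-100 10-10✓ 1001-✓ 101-0 11-01 111-1 1110-
Round 2: -0-10 -001-
PIs = {-0-10, -001-, -1101, 0-011, 01000, 1-100, 101-0, 11-01, 111-1, 1110-}

-1101, 0-011, 01000, 1-100, 101-0, 11-01, 111-1, 1110-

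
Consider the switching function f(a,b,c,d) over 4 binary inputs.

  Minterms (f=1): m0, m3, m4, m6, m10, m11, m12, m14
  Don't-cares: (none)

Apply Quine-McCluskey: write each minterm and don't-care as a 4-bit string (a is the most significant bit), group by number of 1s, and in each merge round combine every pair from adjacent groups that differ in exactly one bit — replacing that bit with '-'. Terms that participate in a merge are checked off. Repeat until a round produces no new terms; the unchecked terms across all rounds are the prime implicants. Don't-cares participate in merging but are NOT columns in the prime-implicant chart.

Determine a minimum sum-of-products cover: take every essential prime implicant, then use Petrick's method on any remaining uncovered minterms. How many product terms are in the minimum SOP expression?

size-2^0 implicants → 0000(✓)  0011(✓)  0100(✓)  0110(✓)  1010(✓)  1011(✓)  1100(✓)  1110(✓)
size-2^1 implicants → -011  -100(✓)  -110(✓)  0-00  01-0(✓)  1-10  101-  11-0(✓)
size-2^2 implicants → -1-0
Unchecked terms (primes): -011, -1-0, 0-00, 1-10, 101-
Minterm coverage:
  m0 ⊆ 0-00 [E]
  m3 ⊆ -011 [E]
  m4 ⊆ -1-0,0-00
  m6 ⊆ -1-0 [E]
  m10 ⊆ 1-10,101-
  m11 ⊆ -011,101-
  m12 ⊆ -1-0 [E]
  m14 ⊆ -1-0,1-10
E = {-011, -1-0, 0-00}
Petrick residual → 1-10
Cover = b'cd + bd' + a'c'd' + acd'  |cover|=4

4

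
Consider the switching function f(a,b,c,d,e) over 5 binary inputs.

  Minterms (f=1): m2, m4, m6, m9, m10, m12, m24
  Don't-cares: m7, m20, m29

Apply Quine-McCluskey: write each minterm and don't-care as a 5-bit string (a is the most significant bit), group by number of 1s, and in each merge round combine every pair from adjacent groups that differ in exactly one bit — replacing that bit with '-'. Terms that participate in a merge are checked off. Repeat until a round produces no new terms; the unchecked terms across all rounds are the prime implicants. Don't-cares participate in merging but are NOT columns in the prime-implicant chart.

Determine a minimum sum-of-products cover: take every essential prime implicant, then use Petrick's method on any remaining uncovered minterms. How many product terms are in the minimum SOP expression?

Round 0: 00010✓ 00100✓ 00110✓ 00111✓ 01001 01010✓ 01100✓ 10100✓ 11000 11101
Round 1: -0100 0-010 0-100 00-10 001-0 0011-
PIs = {-0100, 0-010, 0-100, 00-10, 001-0, 0011-, 01001, 11000, 11101}
Coverage chart:
  m2: 0-010,00-10
  m4: -0100,0-100,001-0
  m6: 00-10,001-0,0011-
  m9: 01001 ←essential
  m10: 0-010 ←essential
  m12: 0-100 ←essential
  m24: 11000 ←essential
Essential: 0-010, 0-100, 01001, 11000
Petrick residual → 00-10
Min cover (5 terms): a'c'de' + a'cd'e' + a'b'de' + a'bc'd'e + abc'd'e'

5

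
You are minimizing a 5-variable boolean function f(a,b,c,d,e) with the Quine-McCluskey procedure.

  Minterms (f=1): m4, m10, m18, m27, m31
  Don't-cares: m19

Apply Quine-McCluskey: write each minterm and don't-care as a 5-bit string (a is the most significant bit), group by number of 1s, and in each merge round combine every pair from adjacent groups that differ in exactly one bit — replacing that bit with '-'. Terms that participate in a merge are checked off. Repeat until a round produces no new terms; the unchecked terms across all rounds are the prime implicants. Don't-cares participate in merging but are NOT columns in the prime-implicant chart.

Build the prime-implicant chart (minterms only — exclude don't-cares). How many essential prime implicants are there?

size-2^0 implicants → 00100  01010  10010(✓)  10011(✓)  11011(✓)  11111(✓)
size-2^1 implicants → 1-011  1001-  11-11
Unchecked terms (primes): 00100, 01010, 1-011, 1001-, 11-11
Minterm coverage:
  m4 ⊆ 00100 [E]
  m10 ⊆ 01010 [E]
  m18 ⊆ 1001- [E]
  m27 ⊆ 1-011,11-11
  m31 ⊆ 11-11 [E]
E = {00100, 01010, 1001-, 11-11}

4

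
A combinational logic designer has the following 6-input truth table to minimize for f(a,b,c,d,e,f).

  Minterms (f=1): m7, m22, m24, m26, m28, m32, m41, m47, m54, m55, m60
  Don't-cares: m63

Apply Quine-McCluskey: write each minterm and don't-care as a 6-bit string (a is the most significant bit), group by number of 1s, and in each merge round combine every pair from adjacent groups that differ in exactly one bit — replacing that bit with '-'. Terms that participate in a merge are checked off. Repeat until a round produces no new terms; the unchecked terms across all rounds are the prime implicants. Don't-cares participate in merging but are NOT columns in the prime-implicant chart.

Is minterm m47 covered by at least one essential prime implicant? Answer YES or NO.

Round 0: 000111 010110✓ 011000✓ 011010✓ 011100✓ 100000 101001 101111✓ 110110✓ 110111✓ 111100✓ 111111✓
Round 1: -10110 -11100 011-00 0110-0 1-1111 11-111 11011-
PIs = {-10110, -11100, 000111, 011-00, 0110-0, 1-1111, 100000, 101001, 11-111, 11011-}
Coverage chart:
  m7: 000111 ←essential
  m22: -10110 ←essential
  m24: 011-00,0110-0
  m26: 0110-0 ←essential
  m28: -11100,011-00
  m32: 100000 ←essential
  m41: 101001 ←essential
  m47: 1-1111 ←essential
  m54: -10110,11011-
  m55: 11-111,11011-
  m60: -11100 ←essential
Essential: -10110, -11100, 000111, 0110-0, 1-1111, 100000, 101001

YES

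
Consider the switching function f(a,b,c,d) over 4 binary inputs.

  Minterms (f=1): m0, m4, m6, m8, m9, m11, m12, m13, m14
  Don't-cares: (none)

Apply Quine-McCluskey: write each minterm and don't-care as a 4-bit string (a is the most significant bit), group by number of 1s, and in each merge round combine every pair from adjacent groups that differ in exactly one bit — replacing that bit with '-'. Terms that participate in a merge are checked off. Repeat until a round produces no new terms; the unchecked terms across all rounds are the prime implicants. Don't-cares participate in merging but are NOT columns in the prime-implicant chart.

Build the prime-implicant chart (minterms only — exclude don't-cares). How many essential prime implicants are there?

size-2^0 implicants → 0000(✓)  0100(✓)  0110(✓)  1000(✓)  1001(✓)  1011(✓)  1100(✓)  1101(✓)  1110(✓)
size-2^1 implicants → -000(✓)  -100(✓)  -110(✓)  0-00(✓)  01-0(✓)  1-00(✓)  1-01(✓)  10-1  100-(✓)  11-0(✓)  110-(✓)
size-2^2 implicants → --00  -1-0  1-0-
Unchecked terms (primes): --00, -1-0, 1-0-, 10-1
Minterm coverage:
  m0 ⊆ --00 [E]
  m4 ⊆ --00,-1-0
  m6 ⊆ -1-0 [E]
  m8 ⊆ --00,1-0-
  m9 ⊆ 1-0-,10-1
  m11 ⊆ 10-1 [E]
  m12 ⊆ --00,-1-0,1-0-
  m13 ⊆ 1-0- [E]
  m14 ⊆ -1-0 [E]
E = {--00, -1-0, 1-0-, 10-1}

4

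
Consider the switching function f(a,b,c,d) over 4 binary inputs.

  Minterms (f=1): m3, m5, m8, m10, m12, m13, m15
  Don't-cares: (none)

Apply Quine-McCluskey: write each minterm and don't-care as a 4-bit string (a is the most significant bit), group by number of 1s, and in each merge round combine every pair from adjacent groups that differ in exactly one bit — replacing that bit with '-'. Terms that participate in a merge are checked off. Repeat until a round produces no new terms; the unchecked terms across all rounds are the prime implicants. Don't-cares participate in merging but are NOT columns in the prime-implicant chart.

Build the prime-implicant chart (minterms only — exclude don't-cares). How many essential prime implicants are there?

Round 0: 0011 0101✓ 1000✓ 1010✓ 1100✓ 1101✓ 1111✓
Round 1: -101 1-00 10-0 11-1 110-
PIs = {-101, 0011, 1-00, 10-0, 11-1, 110-}
Coverage chart:
  m3: 0011 ←essential
  m5: -101 ←essential
  m8: 1-00,10-0
  m10: 10-0 ←essential
  m12: 1-00,110-
  m13: -101,11-1,110-
  m15: 11-1 ←essential
Essential: -101, 0011, 10-0, 11-1

4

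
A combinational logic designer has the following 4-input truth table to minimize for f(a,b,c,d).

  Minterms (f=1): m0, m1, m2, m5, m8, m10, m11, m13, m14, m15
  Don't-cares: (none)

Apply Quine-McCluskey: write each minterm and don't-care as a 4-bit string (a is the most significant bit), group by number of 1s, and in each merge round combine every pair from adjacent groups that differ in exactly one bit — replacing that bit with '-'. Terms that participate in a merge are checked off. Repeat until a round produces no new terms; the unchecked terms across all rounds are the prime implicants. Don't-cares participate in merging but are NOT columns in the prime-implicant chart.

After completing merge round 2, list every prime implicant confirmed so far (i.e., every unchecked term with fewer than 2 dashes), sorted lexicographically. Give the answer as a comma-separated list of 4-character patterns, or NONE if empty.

-101, 0-01, 000-, 11-1

size-2^0 implicants → 0000(✓)  0001(✓)  0010(✓)  0101(✓)  1000(✓)  1010(✓)  1011(✓)  1101(✓)  1110(✓)  1111(✓)
size-2^1 implicants → -000(✓)  -010(✓)  -101  0-01  00-0(✓)  000-  1-10(✓)  1-11(✓)  10-0(✓)  101-(✓)  11-1  111-(✓)
size-2^2 implicants → -0-0  1-1-
Unchecked terms (primes): -0-0, -101, 0-01, 000-, 1-1-, 11-1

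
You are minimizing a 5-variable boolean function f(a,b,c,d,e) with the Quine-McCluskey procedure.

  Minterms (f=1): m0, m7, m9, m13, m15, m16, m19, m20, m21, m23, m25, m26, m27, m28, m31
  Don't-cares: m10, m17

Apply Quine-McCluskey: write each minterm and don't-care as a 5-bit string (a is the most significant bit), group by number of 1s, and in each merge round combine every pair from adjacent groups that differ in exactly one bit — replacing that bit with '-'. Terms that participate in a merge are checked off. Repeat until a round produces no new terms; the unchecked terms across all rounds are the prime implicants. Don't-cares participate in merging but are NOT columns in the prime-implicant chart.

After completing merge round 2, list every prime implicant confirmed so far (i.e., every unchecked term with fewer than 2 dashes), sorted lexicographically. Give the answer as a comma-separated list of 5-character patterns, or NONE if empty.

[col 0] 00000*, 00111*, 01001*, 01010*, 01101*, 01111*, 10000*, 10001*, 10011*, 10100*, 10101*, 10111*, 11001*, 11010*, 11011*, 11100*, 11111*
[col 1] -0000, -0111*, -1001, -1010, -1111*, 0-111*, 01-01, 011-1, 1-001*, 1-011*, 1-100, 1-111*, 10-00*, 10-01*, 10-11*, 100-1*, 1000-*, 101-1*, 1010-*, 11-11*, 110-1*, 1101-
[col 2] --111, 1--11, 1-0-1, 10--1, 10-0-
Prime implicants: --111, -0000, -1001, -1010, 01-01, 011-1, 1--11, 1-0-1, 1-100, 10--1, 10-0-, 1101-

-0000, -1001, -1010, 01-01, 011-1, 1-100, 1101-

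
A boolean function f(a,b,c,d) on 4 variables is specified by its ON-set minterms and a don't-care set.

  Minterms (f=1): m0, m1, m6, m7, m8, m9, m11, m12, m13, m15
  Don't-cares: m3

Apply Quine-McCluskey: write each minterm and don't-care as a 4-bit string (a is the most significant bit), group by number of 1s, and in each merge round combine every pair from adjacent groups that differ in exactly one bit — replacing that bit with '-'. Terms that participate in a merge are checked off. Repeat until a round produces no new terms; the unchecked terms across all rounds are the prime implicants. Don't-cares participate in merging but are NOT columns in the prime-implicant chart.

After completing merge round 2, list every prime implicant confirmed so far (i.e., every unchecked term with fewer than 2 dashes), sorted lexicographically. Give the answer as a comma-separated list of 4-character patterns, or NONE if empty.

011-

[col 0] 0000*, 0001*, 0011*, 0110*, 0111*, 1000*, 1001*, 1011*, 1100*, 1101*, 1111*
[col 1] -000*, -001*, -011*, -111*, 0-11*, 00-1*, 000-*, 011-, 1-00*, 1-01*, 1-11*, 10-1*, 100-*, 11-1*, 110-*
[col 2] --11, -0-1, -00-, 1--1, 1-0-
Prime implicants: --11, -0-1, -00-, 011-, 1--1, 1-0-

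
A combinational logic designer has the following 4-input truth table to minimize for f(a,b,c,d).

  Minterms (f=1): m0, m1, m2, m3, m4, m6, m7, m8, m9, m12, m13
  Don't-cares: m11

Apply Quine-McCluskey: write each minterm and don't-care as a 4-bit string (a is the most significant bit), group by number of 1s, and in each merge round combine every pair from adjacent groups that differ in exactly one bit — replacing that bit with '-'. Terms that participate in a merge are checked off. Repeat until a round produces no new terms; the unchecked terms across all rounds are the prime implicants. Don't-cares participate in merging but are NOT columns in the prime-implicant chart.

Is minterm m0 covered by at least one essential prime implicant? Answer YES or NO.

[col 0] 0000*, 0001*, 0010*, 0011*, 0100*, 0110*, 0111*, 1000*, 1001*, 1011*, 1100*, 1101*
[col 1] -000*, -001*, -011*, -100*, 0-00*, 0-10*, 0-11*, 00-0*, 00-1*, 000-*, 001-*, 01-0*, 011-*, 1-00*, 1-01*, 10-1*, 100-*, 110-*
[col 2] --00, -0-1, -00-, 0--0, 0-1-, 00--, 1-0-
Prime implicants: --00, -0-1, -00-, 0--0, 0-1-, 00--, 1-0-
PI chart (minterm → PIs covering it):
  0 | --00,-00-,0--0,00--
  1 | -0-1,-00-,00--
  2 | 0--0,0-1-,00--
  3 | -0-1,0-1-,00--
  4 | --00,0--0
  6 | 0--0,0-1-
  7 | 0-1-  (sole → essential)
  8 | --00,-00-,1-0-
  9 | -0-1,-00-,1-0-
  12 | --00,1-0-
  13 | 1-0-  (sole → essential)
Essential prime implicants: 0-1-, 1-0-

NO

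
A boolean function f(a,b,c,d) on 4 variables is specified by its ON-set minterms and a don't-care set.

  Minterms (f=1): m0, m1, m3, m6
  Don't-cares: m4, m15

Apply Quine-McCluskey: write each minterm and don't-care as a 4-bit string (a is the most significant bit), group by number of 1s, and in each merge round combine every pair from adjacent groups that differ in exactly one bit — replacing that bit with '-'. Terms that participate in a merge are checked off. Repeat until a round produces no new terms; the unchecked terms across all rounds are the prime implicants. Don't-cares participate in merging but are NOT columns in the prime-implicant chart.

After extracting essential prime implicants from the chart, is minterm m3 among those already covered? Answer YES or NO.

YES

[col 0] 0000*, 0001*, 0011*, 0100*, 0110*, 1111
[col 1] 0-00, 00-1, 000-, 01-0
Prime implicants: 0-00, 00-1, 000-, 01-0, 1111
PI chart (minterm → PIs covering it):
  0 | 0-00,000-
  1 | 00-1,000-
  3 | 00-1  (sole → essential)
  6 | 01-0  (sole → essential)
Essential prime implicants: 00-1, 01-0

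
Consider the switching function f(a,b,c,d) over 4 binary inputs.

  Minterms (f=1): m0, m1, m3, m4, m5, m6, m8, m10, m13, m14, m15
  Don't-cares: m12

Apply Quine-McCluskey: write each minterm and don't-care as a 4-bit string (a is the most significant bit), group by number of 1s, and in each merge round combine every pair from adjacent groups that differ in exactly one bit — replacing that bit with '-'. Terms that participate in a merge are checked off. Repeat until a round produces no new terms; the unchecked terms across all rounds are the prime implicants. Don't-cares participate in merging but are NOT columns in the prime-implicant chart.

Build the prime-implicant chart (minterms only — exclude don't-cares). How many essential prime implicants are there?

4

[col 0] 0000*, 0001*, 0011*, 0100*, 0101*, 0110*, 1000*, 1010*, 1100*, 1101*, 1110*, 1111*
[col 1] -000*, -100*, -101*, -110*, 0-00*, 0-01*, 00-1, 000-*, 01-0*, 010-*, 1-00*, 1-10*, 10-0*, 11-0*, 11-1*, 110-*, 111-*
[col 2] --00, -1-0, -10-, 0-0-, 1--0, 11--
Prime implicants: --00, -1-0, -10-, 0-0-, 00-1, 1--0, 11--
PI chart (minterm → PIs covering it):
  0 | --00,0-0-
  1 | 0-0-,00-1
  3 | 00-1  (sole → essential)
  4 | --00,-1-0,-10-,0-0-
  5 | -10-,0-0-
  6 | -1-0  (sole → essential)
  8 | --00,1--0
  10 | 1--0  (sole → essential)
  13 | -10-,11--
  14 | -1-0,1--0,11--
  15 | 11--  (sole → essential)
Essential prime implicants: -1-0, 00-1, 1--0, 11--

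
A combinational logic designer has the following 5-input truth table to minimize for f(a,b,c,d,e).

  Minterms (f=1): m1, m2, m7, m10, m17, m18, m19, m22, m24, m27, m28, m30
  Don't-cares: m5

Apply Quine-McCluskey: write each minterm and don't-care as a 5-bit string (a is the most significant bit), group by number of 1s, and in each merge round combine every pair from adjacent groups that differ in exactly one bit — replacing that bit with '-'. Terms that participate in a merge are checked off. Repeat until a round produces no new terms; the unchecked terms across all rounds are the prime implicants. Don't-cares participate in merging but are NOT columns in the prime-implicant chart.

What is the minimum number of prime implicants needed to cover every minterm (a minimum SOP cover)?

7

Round 0: 00001✓ 00010✓ 00101✓ 00111✓ 01010✓ 10001✓ 10010✓ 10011✓ 10110✓ 11000✓ 11011✓ 11100✓ 11110✓
Round 1: -0001 -0010 0-010 00-01 001-1 1-011 1-110 10-10 100-1 1001- 11-00 111-0
PIs = {-0001, -0010, 0-010, 00-01, 001-1, 1-011, 1-110, 10-10, 100-1, 1001-, 11-00, 111-0}
Coverage chart:
  m1: -0001,00-01
  m2: -0010,0-010
  m7: 001-1 ←essential
  m10: 0-010 ←essential
  m17: -0001,100-1
  m18: -0010,10-10,1001-
  m19: 1-011,100-1,1001-
  m22: 1-110,10-10
  m24: 11-00 ←essential
  m27: 1-011 ←essential
  m28: 11-00,111-0
  m30: 1-110,111-0
Essential: 0-010, 001-1, 1-011, 11-00
Petrick residual → -0001, -0010, 1-110
Min cover (7 terms): b'c'd'e + b'c'de' + a'c'de' + a'b'ce + ac'de + acde' + abd'e'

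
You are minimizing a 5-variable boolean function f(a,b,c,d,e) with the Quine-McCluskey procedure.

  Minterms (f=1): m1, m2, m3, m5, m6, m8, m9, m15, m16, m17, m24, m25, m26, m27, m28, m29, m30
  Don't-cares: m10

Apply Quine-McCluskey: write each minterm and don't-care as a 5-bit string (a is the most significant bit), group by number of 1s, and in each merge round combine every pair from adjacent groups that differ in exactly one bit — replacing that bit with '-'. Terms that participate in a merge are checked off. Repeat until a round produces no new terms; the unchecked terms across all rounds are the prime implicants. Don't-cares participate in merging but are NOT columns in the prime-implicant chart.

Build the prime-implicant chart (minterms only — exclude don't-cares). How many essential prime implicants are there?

7

size-2^0 implicants → 00001(✓)  00010(✓)  00011(✓)  00101(✓)  00110(✓)  01000(✓)  01001(✓)  01010(✓)  01111  10000(✓)  10001(✓)  11000(✓)  11001(✓)  11010(✓)  11011(✓)  11100(✓)  11101(✓)  11110(✓)
size-2^1 implicants → -0001(✓)  -1000(✓)  -1001(✓)  -1010(✓)  0-001(✓)  0-010  00-01  00-10  000-1  0001-  010-0(✓)  0100-(✓)  1-000(✓)  1-001(✓)  1000-(✓)  11-00(✓)  11-01(✓)  11-10(✓)  110-0(✓)  110-1(✓)  1100-(✓)  1101-(✓)  111-0(✓)  1110-(✓)
size-2^2 implicants → --001  -10-0  -100-  1-00-  11--0  11-0-  110--
Unchecked terms (primes): --001, -10-0, -100-, 0-010, 00-01, 00-10, 000-1, 0001-, 01111, 1-00-, 11--0, 11-0-, 110--
Minterm coverage:
  m1 ⊆ --001,00-01,000-1
  m2 ⊆ 0-010,00-10,0001-
  m3 ⊆ 000-1,0001-
  m5 ⊆ 00-01 [E]
  m6 ⊆ 00-10 [E]
  m8 ⊆ -10-0,-100-
  m9 ⊆ --001,-100-
  m15 ⊆ 01111 [E]
  m16 ⊆ 1-00- [E]
  m17 ⊆ --001,1-00-
  m24 ⊆ -10-0,-100-,1-00-,11--0,11-0-,110--
  m25 ⊆ --001,-100-,1-00-,11-0-,110--
  m26 ⊆ -10-0,11--0,110--
  m27 ⊆ 110-- [E]
  m28 ⊆ 11--0,11-0-
  m29 ⊆ 11-0- [E]
  m30 ⊆ 11--0 [E]
E = {00-01, 00-10, 01111, 1-00-, 11--0, 11-0-, 110--}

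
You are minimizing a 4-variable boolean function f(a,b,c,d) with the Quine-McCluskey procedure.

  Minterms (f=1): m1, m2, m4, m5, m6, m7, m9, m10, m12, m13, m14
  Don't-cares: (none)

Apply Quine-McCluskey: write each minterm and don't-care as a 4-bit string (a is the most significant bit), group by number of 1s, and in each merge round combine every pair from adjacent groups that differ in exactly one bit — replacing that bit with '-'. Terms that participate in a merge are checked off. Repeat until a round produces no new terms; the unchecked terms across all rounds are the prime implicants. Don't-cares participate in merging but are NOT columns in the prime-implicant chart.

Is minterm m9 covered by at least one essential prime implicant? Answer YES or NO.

Round 0: 0001✓ 0010✓ 0100✓ 0101✓ 0110✓ 0111✓ 1001✓ 1010✓ 1100✓ 1101✓ 1110✓
Round 1: -001✓ -010✓ -100✓ -101✓ -110✓ 0-01✓ 0-10✓ 01-0✓ 01-1✓ 010-✓ 011-✓ 1-01✓ 1-10✓ 11-0✓ 110-✓
Round 2: --01 --10 -1-0 -10- 01--
PIs = {--01, --10, -1-0, -10-, 01--}
Coverage chart:
  m1: --01 ←essential
  m2: --10 ←essential
  m4: -1-0,-10-,01--
  m5: --01,-10-,01--
  m6: --10,-1-0,01--
  m7: 01-- ←essential
  m9: --01 ←essential
  m10: --10 ←essential
  m12: -1-0,-10-
  m13: --01,-10-
  m14: --10,-1-0
Essential: --01, --10, 01--

YES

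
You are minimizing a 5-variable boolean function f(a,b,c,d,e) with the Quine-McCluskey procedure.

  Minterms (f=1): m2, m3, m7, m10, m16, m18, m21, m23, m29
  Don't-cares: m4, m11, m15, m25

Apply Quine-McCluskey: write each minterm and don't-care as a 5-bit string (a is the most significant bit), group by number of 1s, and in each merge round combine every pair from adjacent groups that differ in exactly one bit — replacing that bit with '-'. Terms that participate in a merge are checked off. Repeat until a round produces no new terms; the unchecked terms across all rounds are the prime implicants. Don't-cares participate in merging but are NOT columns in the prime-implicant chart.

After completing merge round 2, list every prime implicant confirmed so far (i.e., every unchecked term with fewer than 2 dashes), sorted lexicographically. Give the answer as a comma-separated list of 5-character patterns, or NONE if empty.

-0010, -0111, 00100, 1-101, 100-0, 101-1, 11-01

[col 0] 00010*, 00011*, 00100, 00111*, 01010*, 01011*, 01111*, 10000*, 10010*, 10101*, 10111*, 11001*, 11101*
[col 1] -0010, -0111, 0-010*, 0-011*, 0-111*, 00-11*, 0001-*, 01-11*, 0101-*, 1-101, 100-0, 101-1, 11-01
[col 2] 0--11, 0-01-
Prime implicants: -0010, -0111, 0--11, 0-01-, 00100, 1-101, 100-0, 101-1, 11-01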